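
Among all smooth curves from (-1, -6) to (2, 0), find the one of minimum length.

Arc-length functional: J[y] = ∫ sqrt(1 + (y')^2) dx.
Lagrangian L = sqrt(1 + (y')^2) has no explicit y dependence, so ∂L/∂y = 0 and the Euler-Lagrange equation gives
    d/dx( y' / sqrt(1 + (y')^2) ) = 0  ⇒  y' / sqrt(1 + (y')^2) = const.
Hence y' is constant, so y(x) is affine.
Fitting the endpoints (-1, -6) and (2, 0):
    slope m = (0 − (-6)) / (2 − (-1)) = 2,
    intercept c = (-6) − m·(-1) = -4.
Extremal: y(x) = 2 x - 4.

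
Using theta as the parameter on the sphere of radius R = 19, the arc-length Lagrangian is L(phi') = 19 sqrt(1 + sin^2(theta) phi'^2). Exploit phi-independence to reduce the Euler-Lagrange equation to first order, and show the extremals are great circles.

On the sphere of radius R = 19 with spherical coordinates (θ, φ), the induced metric is
    ds^2 = 361(dθ^2 + sin^2(θ) dφ^2).
Parameterise by θ; the arc-length functional is
    J[φ] = ∫ 19 sqrt(1 + sin^2(θ) (dφ/dθ)^2) dθ,
so L = 19 sqrt(1 + sin^2(θ) φ'^2). Compute
    ∂L/∂φ = 0  (L has no explicit φ dependence),
    ∂L/∂φ' = 19 sin^2(θ) φ' / sqrt(1 + sin^2(θ) φ'^2).
Since ∂L/∂φ = 0, the Euler-Lagrange equation
    d/dθ(∂L/∂φ') − ∂L/∂φ = 0
reduces to d/dθ(∂L/∂φ') = 0, i.e. the momentum conjugate to φ is conserved:
    19 sin^2(θ) φ' / sqrt(1 + sin^2(θ) φ'^2) = C.
The overall factor of 19 is constant, so dividing through gives Clairaut's relation sin^2(θ) φ' / sqrt(1 + sin^2(θ) φ'^2) = C' (with C' = C/19). Solving for φ' and integrating gives the great-circle family
    cot(θ) = A cos(φ − φ_0),
i.e. the intersection of the sphere with a plane through the origin. The two constants A and φ_0 (equivalently C and one phase) are fixed by the two endpoint conditions.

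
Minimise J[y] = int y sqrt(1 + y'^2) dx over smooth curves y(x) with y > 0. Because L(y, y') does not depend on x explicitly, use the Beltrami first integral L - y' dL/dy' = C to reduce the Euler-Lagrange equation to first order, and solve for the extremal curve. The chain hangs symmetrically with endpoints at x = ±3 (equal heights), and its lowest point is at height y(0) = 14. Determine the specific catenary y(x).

The Lagrangian L(y, y') = y sqrt(1 + y'^2) has no explicit x dependence, so the Beltrami identity applies:
    L − y' ∂L/∂y' = C.
Compute ∂L/∂y' = y · y' / sqrt(1 + y'^2). Then
    L − y' ∂L/∂y'
    = y sqrt(1 + y'^2) − y · y'^2 / sqrt(1 + y'^2)
    = y (1 + y'^2 − y'^2) / sqrt(1 + y'^2)
    = y / sqrt(1 + y'^2) = C.
Squaring gives y^2 = C^2 (1 + y'^2), i.e.
    y'^2 = y^2 / C^2 − 1.
Separating variables,
    dy / sqrt(y^2 − C^2) = dx / C,
and integrating gives arccosh(y / C) = (x − a)/C, so
    y(x) = C cosh((x − a)/C),
the catenary. The constants C and a are fixed by the two endpoint conditions (and, for the hanging-chain problem, the length constraint selects C).
Now fit the given data. The endpoints x = ±3 are symmetric at equal height, so the catenary is even about its minimum: a = 0 and y(x) = C cosh(x/C). The lowest point is y(0) = C cosh(0) = C, and we are told y(0) = 14, so C = 14. Therefore
    y(x) = 14 cosh(x/14),
and at the endpoints
    y(±3) = 14 cosh(3/14).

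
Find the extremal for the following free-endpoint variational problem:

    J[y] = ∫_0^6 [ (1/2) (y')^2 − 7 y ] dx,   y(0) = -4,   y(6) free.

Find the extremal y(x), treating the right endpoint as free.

The Lagrangian L = (1/2) (y')^2 − 7 y gives
    ∂L/∂y = −7,   ∂L/∂y' = y'.
Euler-Lagrange: d/dx(y') − (−7) = 0, i.e. y'' + 7 = 0, so
    y(x) = −(7/2) x^2 + C1 x + C2.
Fixed left endpoint y(0) = -4 ⇒ C2 = -4.
The right endpoint x = 6 is free, so the natural (transversality) condition is ∂L/∂y' |_{x=6} = 0, i.e. y'(6) = 0.
Compute y'(x) = −7 x + C1, so y'(6) = −42 + C1 = 0 ⇒ C1 = 42.
Therefore the extremal is
    y(x) = −(7/2) x^2 + 42 x − 4.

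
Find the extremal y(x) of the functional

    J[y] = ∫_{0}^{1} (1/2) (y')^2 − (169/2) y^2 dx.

The Lagrangian is L = (1/2) (y')^2 − (169/2) y^2.
Compute ∂L/∂y = -169y, ∂L/∂y' = y'.
The Euler-Lagrange equation d/dx(∂L/∂y') − ∂L/∂y = 0 reduces to
    y'' + 169 y = 0.
Its general solution is
    y(x) = A sin(13x) + B cos(13x),
with A, B fixed by the endpoint conditions.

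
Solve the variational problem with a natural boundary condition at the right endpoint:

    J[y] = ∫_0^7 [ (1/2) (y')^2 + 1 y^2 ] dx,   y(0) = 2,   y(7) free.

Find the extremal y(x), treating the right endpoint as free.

The Lagrangian L = (1/2) (y')^2 + 1 y^2 gives
    ∂L/∂y = 2 y,   ∂L/∂y' = y'.
Euler-Lagrange: y'' − 2 y = 0.
With k = sqrt(2), the general solution is
    y(x) = A cosh(sqrt(2) x) + B sinh(sqrt(2) x).
Fixed left endpoint y(0) = 2 ⇒ A = 2.
The right endpoint x = 7 is free, so the natural (transversality) condition is ∂L/∂y' |_{x=7} = 0, i.e. y'(7) = 0.
Compute y'(x) = A k sinh(k x) + B k cosh(k x), so
    y'(7) = A k sinh(k·7) + B k cosh(k·7) = 0
    ⇒ B = −A tanh(k·7) = − 2 tanh(sqrt(2)·7).
Therefore the extremal is
    y(x) = 2 cosh(sqrt(2) x) − 2 tanh(sqrt(2)·7) sinh(sqrt(2) x).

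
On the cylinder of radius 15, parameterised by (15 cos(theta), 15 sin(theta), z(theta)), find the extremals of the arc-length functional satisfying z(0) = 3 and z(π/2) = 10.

Parameterise the cylinder of radius R = 15 as
    r(θ) = (15 cos θ, 15 sin θ, z(θ)).
The arc-length element is
    ds = sqrt(225 + (dz/dθ)^2) dθ,
so the Lagrangian is L = sqrt(225 + z'^2).
L depends on z' only, not on z or θ, so ∂L/∂z = 0 and
    ∂L/∂z' = z' / sqrt(225 + z'^2).
The Euler-Lagrange equation gives
    d/dθ( z' / sqrt(225 + z'^2) ) = 0,
so z' is constant. Integrating once:
    z(θ) = a θ + b,
a helix on the cylinder (a straight line when the cylinder is unrolled). The constants a, b are determined by the endpoint conditions.
With endpoint conditions z(0) = 3 and z(π/2) = 10: from z(0) = b we get b = 3, and a·π/2 + 3 = 10 gives a = 14/π, so
    z(θ) = (14/π) θ + 3.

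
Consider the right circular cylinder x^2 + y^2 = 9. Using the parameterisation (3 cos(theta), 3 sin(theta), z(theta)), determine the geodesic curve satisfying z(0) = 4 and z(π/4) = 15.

Parameterise the cylinder of radius R = 3 as
    r(θ) = (3 cos θ, 3 sin θ, z(θ)).
The arc-length element is
    ds = sqrt(9 + (dz/dθ)^2) dθ,
so the Lagrangian is L = sqrt(9 + z'^2).
L depends on z' only, not on z or θ, so ∂L/∂z = 0 and
    ∂L/∂z' = z' / sqrt(9 + z'^2).
The Euler-Lagrange equation gives
    d/dθ( z' / sqrt(9 + z'^2) ) = 0,
so z' is constant. Integrating once:
    z(θ) = a θ + b,
a helix on the cylinder (a straight line when the cylinder is unrolled). The constants a, b are determined by the endpoint conditions.
With endpoint conditions z(0) = 4 and z(π/4) = 15: from z(0) = b we get b = 4, and a·π/4 + 4 = 15 gives a = 44/π, so
    z(θ) = (44/π) θ + 4.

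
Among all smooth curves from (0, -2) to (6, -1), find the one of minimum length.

Arc-length functional: J[y] = ∫ sqrt(1 + (y')^2) dx.
Lagrangian L = sqrt(1 + (y')^2) has no explicit y dependence, so ∂L/∂y = 0 and the Euler-Lagrange equation gives
    d/dx( y' / sqrt(1 + (y')^2) ) = 0  ⇒  y' / sqrt(1 + (y')^2) = const.
Hence y' is constant, so y(x) is affine.
Fitting the endpoints (0, -2) and (6, -1):
    slope m = ((-1) − (-2)) / (6 − 0) = 1/6,
    intercept c = (-2) − m·0 = -2.
Extremal: y(x) = (1/6) x - 2.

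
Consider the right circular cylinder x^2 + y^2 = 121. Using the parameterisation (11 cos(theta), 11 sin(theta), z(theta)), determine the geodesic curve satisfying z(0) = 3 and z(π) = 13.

Parameterise the cylinder of radius R = 11 as
    r(θ) = (11 cos θ, 11 sin θ, z(θ)).
The arc-length element is
    ds = sqrt(121 + (dz/dθ)^2) dθ,
so the Lagrangian is L = sqrt(121 + z'^2).
L depends on z' only, not on z or θ, so ∂L/∂z = 0 and
    ∂L/∂z' = z' / sqrt(121 + z'^2).
The Euler-Lagrange equation gives
    d/dθ( z' / sqrt(121 + z'^2) ) = 0,
so z' is constant. Integrating once:
    z(θ) = a θ + b,
a helix on the cylinder (a straight line when the cylinder is unrolled). The constants a, b are determined by the endpoint conditions.
With endpoint conditions z(0) = 3 and z(π) = 13: from z(0) = b we get b = 3, and a·π + 3 = 13 gives a = 10/π, so
    z(θ) = (10/π) θ + 3.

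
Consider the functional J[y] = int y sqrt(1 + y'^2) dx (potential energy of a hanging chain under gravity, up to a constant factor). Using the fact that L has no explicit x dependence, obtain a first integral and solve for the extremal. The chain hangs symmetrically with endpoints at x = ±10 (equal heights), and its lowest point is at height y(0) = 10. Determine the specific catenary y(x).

The Lagrangian L(y, y') = y sqrt(1 + y'^2) has no explicit x dependence, so the Beltrami identity applies:
    L − y' ∂L/∂y' = C.
Compute ∂L/∂y' = y · y' / sqrt(1 + y'^2). Then
    L − y' ∂L/∂y'
    = y sqrt(1 + y'^2) − y · y'^2 / sqrt(1 + y'^2)
    = y (1 + y'^2 − y'^2) / sqrt(1 + y'^2)
    = y / sqrt(1 + y'^2) = C.
Squaring gives y^2 = C^2 (1 + y'^2), i.e.
    y'^2 = y^2 / C^2 − 1.
Separating variables,
    dy / sqrt(y^2 − C^2) = dx / C,
and integrating gives arccosh(y / C) = (x − a)/C, so
    y(x) = C cosh((x − a)/C),
the catenary. The constants C and a are fixed by the two endpoint conditions (and, for the hanging-chain problem, the length constraint selects C).
Now fit the given data. The endpoints x = ±10 are symmetric at equal height, so the catenary is even about its minimum: a = 0 and y(x) = C cosh(x/C). The lowest point is y(0) = C cosh(0) = C, and we are told y(0) = 10, so C = 10. Therefore
    y(x) = 10 cosh(x/10),
and at the endpoints
    y(±10) = 10 cosh(10/10).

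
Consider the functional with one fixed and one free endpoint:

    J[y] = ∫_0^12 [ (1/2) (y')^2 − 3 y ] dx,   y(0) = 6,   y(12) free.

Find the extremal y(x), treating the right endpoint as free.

The Lagrangian L = (1/2) (y')^2 − 3 y gives
    ∂L/∂y = −3,   ∂L/∂y' = y'.
Euler-Lagrange: d/dx(y') − (−3) = 0, i.e. y'' + 3 = 0, so
    y(x) = −(3/2) x^2 + C1 x + C2.
Fixed left endpoint y(0) = 6 ⇒ C2 = 6.
The right endpoint x = 12 is free, so the natural (transversality) condition is ∂L/∂y' |_{x=12} = 0, i.e. y'(12) = 0.
Compute y'(x) = −3 x + C1, so y'(12) = −36 + C1 = 0 ⇒ C1 = 36.
Therefore the extremal is
    y(x) = −(3/2) x^2 + 36 x + 6.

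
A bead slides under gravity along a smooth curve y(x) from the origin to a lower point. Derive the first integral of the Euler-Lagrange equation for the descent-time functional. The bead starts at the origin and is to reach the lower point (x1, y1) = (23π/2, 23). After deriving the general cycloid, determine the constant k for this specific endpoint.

The Lagrangian L = sqrt((1 + y'^2) / y) has no explicit x dependence, so the Beltrami identity applies:
    L − y' ∂L/∂y' = C.
Compute ∂L/∂y' = y' / sqrt(y (1 + y'^2)).
Substitute:
    sqrt((1 + y'^2)/y) − y'·y' / sqrt(y (1 + y'^2))
    = (1 + y'^2) / sqrt(y (1 + y'^2)) − y'^2 / sqrt(y (1 + y'^2))
    = 1 / sqrt(y (1 + y'^2)) = C.
Squaring and rearranging gives the first integral
    y (1 + y'^2) = 1/C^2 =: k   (constant).
Solving this first-order ODE by the substitution
    y = (k/2)(1 − cos θ)
yields the cycloid parameterisation
    x(θ) = (k/2)(θ − sin θ),   y(θ) = (k/2)(1 − cos θ).
The constant k is fixed by the endpoint condition.
Now fit the given lower endpoint (x1, y1) = (23π/2, 23). At the bottom of the first arch (θ = π), the parametric equations give
    y(π) = (k/2)(1 − cos π) = k,
    x(π) = (k/2)(π − sin π) = kπ/2.
Matching y(π) = 23 gives k = 23, consistent with x(π) = 23π/2. Therefore the specific cycloid is
    x(θ) = (23/2)(θ − sin θ),   y(θ) = (23/2)(1 − cos θ).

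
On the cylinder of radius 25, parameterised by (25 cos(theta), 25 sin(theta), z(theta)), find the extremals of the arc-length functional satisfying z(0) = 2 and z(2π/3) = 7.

Parameterise the cylinder of radius R = 25 as
    r(θ) = (25 cos θ, 25 sin θ, z(θ)).
The arc-length element is
    ds = sqrt(625 + (dz/dθ)^2) dθ,
so the Lagrangian is L = sqrt(625 + z'^2).
L depends on z' only, not on z or θ, so ∂L/∂z = 0 and
    ∂L/∂z' = z' / sqrt(625 + z'^2).
The Euler-Lagrange equation gives
    d/dθ( z' / sqrt(625 + z'^2) ) = 0,
so z' is constant. Integrating once:
    z(θ) = a θ + b,
a helix on the cylinder (a straight line when the cylinder is unrolled). The constants a, b are determined by the endpoint conditions.
With endpoint conditions z(0) = 2 and z(2π/3) = 7: from z(0) = b we get b = 2, and a·2π/3 + 2 = 7 gives a = 15/(2π), so
    z(θ) = (15/(2π)) θ + 2.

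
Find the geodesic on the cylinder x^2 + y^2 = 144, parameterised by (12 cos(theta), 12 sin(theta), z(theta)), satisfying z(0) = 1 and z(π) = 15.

Parameterise the cylinder of radius R = 12 as
    r(θ) = (12 cos θ, 12 sin θ, z(θ)).
The arc-length element is
    ds = sqrt(144 + (dz/dθ)^2) dθ,
so the Lagrangian is L = sqrt(144 + z'^2).
L depends on z' only, not on z or θ, so ∂L/∂z = 0 and
    ∂L/∂z' = z' / sqrt(144 + z'^2).
The Euler-Lagrange equation gives
    d/dθ( z' / sqrt(144 + z'^2) ) = 0,
so z' is constant. Integrating once:
    z(θ) = a θ + b,
a helix on the cylinder (a straight line when the cylinder is unrolled). The constants a, b are determined by the endpoint conditions.
With endpoint conditions z(0) = 1 and z(π) = 15: from z(0) = b we get b = 1, and a·π + 1 = 15 gives a = 14/π, so
    z(θ) = (14/π) θ + 1.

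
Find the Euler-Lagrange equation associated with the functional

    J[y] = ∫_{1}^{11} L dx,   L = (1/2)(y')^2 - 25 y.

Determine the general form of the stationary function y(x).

The Lagrangian is L = (1/2)(y')^2 - 25 y.
∂L/∂y = -25.
∂L/∂y' = y'.
The Euler-Lagrange equation d/dx(∂L/∂y') − ∂L/∂y = 0 becomes:
    y'' + 25 = 0
General solution: y(x) = -(25/2) x^2 + A x + B, where A and B are arbitrary constants fixed by the endpoint conditions.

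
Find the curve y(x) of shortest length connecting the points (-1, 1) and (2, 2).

Arc-length functional: J[y] = ∫ sqrt(1 + (y')^2) dx.
Lagrangian L = sqrt(1 + (y')^2) has no explicit y dependence, so ∂L/∂y = 0 and the Euler-Lagrange equation gives
    d/dx( y' / sqrt(1 + (y')^2) ) = 0  ⇒  y' / sqrt(1 + (y')^2) = const.
Hence y' is constant, so y(x) is affine.
Fitting the endpoints (-1, 1) and (2, 2):
    slope m = (2 − 1) / (2 − (-1)) = 1/3,
    intercept c = 1 − m·(-1) = 4/3.
Extremal: y(x) = (1/3) x + 4/3.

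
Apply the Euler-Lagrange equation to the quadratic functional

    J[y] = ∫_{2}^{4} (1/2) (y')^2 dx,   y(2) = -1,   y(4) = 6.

The Lagrangian is L = (1/2) (y')^2.
Compute ∂L/∂y = 0, ∂L/∂y' = y'.
The Euler-Lagrange equation d/dx(∂L/∂y') − ∂L/∂y = 0 reduces to
    y'' = 0.
Its general solution is
    y(x) = A x + B,
with A, B fixed by the endpoint conditions.
Applying the endpoint conditions y(2) = -1 and y(4) = 6: solve A·2 + B = -1 and A·4 + B = 6. Subtracting gives A(4 − 2) = 6 − -1, so A = 7/2, and B = -1 − A·2 = -8. Therefore
    y(x) = (7/2) x - 8.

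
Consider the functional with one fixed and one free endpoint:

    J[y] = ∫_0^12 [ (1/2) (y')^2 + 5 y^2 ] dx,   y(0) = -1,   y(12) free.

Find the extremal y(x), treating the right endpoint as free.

The Lagrangian L = (1/2) (y')^2 + 5 y^2 gives
    ∂L/∂y = 10 y,   ∂L/∂y' = y'.
Euler-Lagrange: y'' − 10 y = 0.
With k = sqrt(10), the general solution is
    y(x) = A cosh(sqrt(10) x) + B sinh(sqrt(10) x).
Fixed left endpoint y(0) = -1 ⇒ A = -1.
The right endpoint x = 12 is free, so the natural (transversality) condition is ∂L/∂y' |_{x=12} = 0, i.e. y'(12) = 0.
Compute y'(x) = A k sinh(k x) + B k cosh(k x), so
    y'(12) = A k sinh(k·12) + B k cosh(k·12) = 0
    ⇒ B = −A tanh(k·12) = tanh(sqrt(10)·12).
Therefore the extremal is
    y(x) = −cosh(sqrt(10) x) + tanh(sqrt(10)·12) sinh(sqrt(10) x).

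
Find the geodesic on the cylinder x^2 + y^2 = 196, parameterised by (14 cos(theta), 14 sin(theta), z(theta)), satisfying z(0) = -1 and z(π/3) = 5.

Parameterise the cylinder of radius R = 14 as
    r(θ) = (14 cos θ, 14 sin θ, z(θ)).
The arc-length element is
    ds = sqrt(196 + (dz/dθ)^2) dθ,
so the Lagrangian is L = sqrt(196 + z'^2).
L depends on z' only, not on z or θ, so ∂L/∂z = 0 and
    ∂L/∂z' = z' / sqrt(196 + z'^2).
The Euler-Lagrange equation gives
    d/dθ( z' / sqrt(196 + z'^2) ) = 0,
so z' is constant. Integrating once:
    z(θ) = a θ + b,
a helix on the cylinder (a straight line when the cylinder is unrolled). The constants a, b are determined by the endpoint conditions.
With endpoint conditions z(0) = -1 and z(π/3) = 5: from z(0) = b we get b = -1, and a·π/3 + -1 = 5 gives a = 18/π, so
    z(θ) = (18/π) θ − 1.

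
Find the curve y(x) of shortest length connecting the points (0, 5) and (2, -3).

Arc-length functional: J[y] = ∫ sqrt(1 + (y')^2) dx.
Lagrangian L = sqrt(1 + (y')^2) has no explicit y dependence, so ∂L/∂y = 0 and the Euler-Lagrange equation gives
    d/dx( y' / sqrt(1 + (y')^2) ) = 0  ⇒  y' / sqrt(1 + (y')^2) = const.
Hence y' is constant, so y(x) is affine.
Fitting the endpoints (0, 5) and (2, -3):
    slope m = ((-3) − 5) / (2 − 0) = -4,
    intercept c = 5 − m·0 = 5.
Extremal: y(x) = -4 x + 5.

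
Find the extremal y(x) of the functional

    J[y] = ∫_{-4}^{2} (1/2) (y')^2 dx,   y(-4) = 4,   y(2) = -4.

The Lagrangian is L = (1/2) (y')^2.
Compute ∂L/∂y = 0, ∂L/∂y' = y'.
The Euler-Lagrange equation d/dx(∂L/∂y') − ∂L/∂y = 0 reduces to
    y'' = 0.
Its general solution is
    y(x) = A x + B,
with A, B fixed by the endpoint conditions.
Applying the endpoint conditions y(-4) = 4 and y(2) = -4: solve A·-4 + B = 4 and A·2 + B = -4. Subtracting gives A(2 − -4) = -4 − 4, so A = -4/3, and B = 4 − A·-4 = -4/3. Therefore
    y(x) = (-4/3) x - 4/3.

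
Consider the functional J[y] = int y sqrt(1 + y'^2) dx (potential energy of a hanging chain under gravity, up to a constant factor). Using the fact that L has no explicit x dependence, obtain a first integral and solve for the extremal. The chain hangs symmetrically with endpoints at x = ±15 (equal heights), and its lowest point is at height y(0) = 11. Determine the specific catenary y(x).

The Lagrangian L(y, y') = y sqrt(1 + y'^2) has no explicit x dependence, so the Beltrami identity applies:
    L − y' ∂L/∂y' = C.
Compute ∂L/∂y' = y · y' / sqrt(1 + y'^2). Then
    L − y' ∂L/∂y'
    = y sqrt(1 + y'^2) − y · y'^2 / sqrt(1 + y'^2)
    = y (1 + y'^2 − y'^2) / sqrt(1 + y'^2)
    = y / sqrt(1 + y'^2) = C.
Squaring gives y^2 = C^2 (1 + y'^2), i.e.
    y'^2 = y^2 / C^2 − 1.
Separating variables,
    dy / sqrt(y^2 − C^2) = dx / C,
and integrating gives arccosh(y / C) = (x − a)/C, so
    y(x) = C cosh((x − a)/C),
the catenary. The constants C and a are fixed by the two endpoint conditions (and, for the hanging-chain problem, the length constraint selects C).
Now fit the given data. The endpoints x = ±15 are symmetric at equal height, so the catenary is even about its minimum: a = 0 and y(x) = C cosh(x/C). The lowest point is y(0) = C cosh(0) = C, and we are told y(0) = 11, so C = 11. Therefore
    y(x) = 11 cosh(x/11),
and at the endpoints
    y(±15) = 11 cosh(15/11).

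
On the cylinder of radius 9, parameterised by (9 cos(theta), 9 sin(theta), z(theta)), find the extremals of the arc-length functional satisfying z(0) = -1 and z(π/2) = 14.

Parameterise the cylinder of radius R = 9 as
    r(θ) = (9 cos θ, 9 sin θ, z(θ)).
The arc-length element is
    ds = sqrt(81 + (dz/dθ)^2) dθ,
so the Lagrangian is L = sqrt(81 + z'^2).
L depends on z' only, not on z or θ, so ∂L/∂z = 0 and
    ∂L/∂z' = z' / sqrt(81 + z'^2).
The Euler-Lagrange equation gives
    d/dθ( z' / sqrt(81 + z'^2) ) = 0,
so z' is constant. Integrating once:
    z(θ) = a θ + b,
a helix on the cylinder (a straight line when the cylinder is unrolled). The constants a, b are determined by the endpoint conditions.
With endpoint conditions z(0) = -1 and z(π/2) = 14: from z(0) = b we get b = -1, and a·π/2 + -1 = 14 gives a = 30/π, so
    z(θ) = (30/π) θ − 1.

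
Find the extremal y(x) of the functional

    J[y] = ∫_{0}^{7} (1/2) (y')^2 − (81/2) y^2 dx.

The Lagrangian is L = (1/2) (y')^2 − (81/2) y^2.
Compute ∂L/∂y = -81y, ∂L/∂y' = y'.
The Euler-Lagrange equation d/dx(∂L/∂y') − ∂L/∂y = 0 reduces to
    y'' + 81 y = 0.
Its general solution is
    y(x) = A sin(9x) + B cos(9x),
with A, B fixed by the endpoint conditions.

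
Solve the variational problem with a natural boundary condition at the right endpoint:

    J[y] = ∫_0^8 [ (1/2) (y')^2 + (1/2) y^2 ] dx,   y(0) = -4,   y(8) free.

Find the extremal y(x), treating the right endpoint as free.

The Lagrangian L = (1/2) (y')^2 + (1/2) y^2 gives
    ∂L/∂y = 1 y,   ∂L/∂y' = y'.
Euler-Lagrange: y'' − y = 0.
With k = 1, the general solution is
    y(x) = A cosh(x) + B sinh(x).
Fixed left endpoint y(0) = -4 ⇒ A = -4.
The right endpoint x = 8 is free, so the natural (transversality) condition is ∂L/∂y' |_{x=8} = 0, i.e. y'(8) = 0.
Compute y'(x) = A k sinh(k x) + B k cosh(k x), so
    y'(8) = A k sinh(k·8) + B k cosh(k·8) = 0
    ⇒ B = −A tanh(k·8) = 4 tanh(1·8).
Therefore the extremal is
    y(x) = −4 cosh(1 x) + 4 tanh(1·8) sinh(1 x).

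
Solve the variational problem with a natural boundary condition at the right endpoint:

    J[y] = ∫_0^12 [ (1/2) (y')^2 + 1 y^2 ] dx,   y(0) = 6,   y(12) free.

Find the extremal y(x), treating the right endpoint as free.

The Lagrangian L = (1/2) (y')^2 + 1 y^2 gives
    ∂L/∂y = 2 y,   ∂L/∂y' = y'.
Euler-Lagrange: y'' − 2 y = 0.
With k = sqrt(2), the general solution is
    y(x) = A cosh(sqrt(2) x) + B sinh(sqrt(2) x).
Fixed left endpoint y(0) = 6 ⇒ A = 6.
The right endpoint x = 12 is free, so the natural (transversality) condition is ∂L/∂y' |_{x=12} = 0, i.e. y'(12) = 0.
Compute y'(x) = A k sinh(k x) + B k cosh(k x), so
    y'(12) = A k sinh(k·12) + B k cosh(k·12) = 0
    ⇒ B = −A tanh(k·12) = − 6 tanh(sqrt(2)·12).
Therefore the extremal is
    y(x) = 6 cosh(sqrt(2) x) − 6 tanh(sqrt(2)·12) sinh(sqrt(2) x).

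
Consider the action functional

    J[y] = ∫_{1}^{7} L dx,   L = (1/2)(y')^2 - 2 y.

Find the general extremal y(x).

The Lagrangian is L = (1/2)(y')^2 - 2 y.
∂L/∂y = -2.
∂L/∂y' = y'.
The Euler-Lagrange equation d/dx(∂L/∂y') − ∂L/∂y = 0 becomes:
    y'' + 2 = 0
General solution: y(x) = -x^2 + A x + B, where A and B are arbitrary constants fixed by the endpoint conditions.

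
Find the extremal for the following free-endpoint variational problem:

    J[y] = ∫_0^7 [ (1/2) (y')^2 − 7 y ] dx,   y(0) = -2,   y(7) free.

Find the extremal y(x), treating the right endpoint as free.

The Lagrangian L = (1/2) (y')^2 − 7 y gives
    ∂L/∂y = −7,   ∂L/∂y' = y'.
Euler-Lagrange: d/dx(y') − (−7) = 0, i.e. y'' + 7 = 0, so
    y(x) = −(7/2) x^2 + C1 x + C2.
Fixed left endpoint y(0) = -2 ⇒ C2 = -2.
The right endpoint x = 7 is free, so the natural (transversality) condition is ∂L/∂y' |_{x=7} = 0, i.e. y'(7) = 0.
Compute y'(x) = −7 x + C1, so y'(7) = −49 + C1 = 0 ⇒ C1 = 49.
Therefore the extremal is
    y(x) = −(7/2) x^2 + 49 x − 2.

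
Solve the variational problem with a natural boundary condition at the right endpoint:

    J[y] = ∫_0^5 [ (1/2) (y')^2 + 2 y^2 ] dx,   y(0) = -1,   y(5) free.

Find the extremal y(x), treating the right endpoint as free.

The Lagrangian L = (1/2) (y')^2 + 2 y^2 gives
    ∂L/∂y = 4 y,   ∂L/∂y' = y'.
Euler-Lagrange: y'' − 4 y = 0.
With k = 2, the general solution is
    y(x) = A cosh(2 x) + B sinh(2 x).
Fixed left endpoint y(0) = -1 ⇒ A = -1.
The right endpoint x = 5 is free, so the natural (transversality) condition is ∂L/∂y' |_{x=5} = 0, i.e. y'(5) = 0.
Compute y'(x) = A k sinh(k x) + B k cosh(k x), so
    y'(5) = A k sinh(k·5) + B k cosh(k·5) = 0
    ⇒ B = −A tanh(k·5) = tanh(2·5).
Therefore the extremal is
    y(x) = −cosh(2 x) + tanh(2·5) sinh(2 x).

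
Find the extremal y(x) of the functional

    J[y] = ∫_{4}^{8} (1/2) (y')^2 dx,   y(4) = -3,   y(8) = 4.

The Lagrangian is L = (1/2) (y')^2.
Compute ∂L/∂y = 0, ∂L/∂y' = y'.
The Euler-Lagrange equation d/dx(∂L/∂y') − ∂L/∂y = 0 reduces to
    y'' = 0.
Its general solution is
    y(x) = A x + B,
with A, B fixed by the endpoint conditions.
Applying the endpoint conditions y(4) = -3 and y(8) = 4: solve A·4 + B = -3 and A·8 + B = 4. Subtracting gives A(8 − 4) = 4 − -3, so A = 7/4, and B = -3 − A·4 = -10. Therefore
    y(x) = (7/4) x - 10.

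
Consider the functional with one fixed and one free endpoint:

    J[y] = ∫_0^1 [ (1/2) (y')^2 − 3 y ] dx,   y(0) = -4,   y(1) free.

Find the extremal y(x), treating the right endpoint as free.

The Lagrangian L = (1/2) (y')^2 − 3 y gives
    ∂L/∂y = −3,   ∂L/∂y' = y'.
Euler-Lagrange: d/dx(y') − (−3) = 0, i.e. y'' + 3 = 0, so
    y(x) = −(3/2) x^2 + C1 x + C2.
Fixed left endpoint y(0) = -4 ⇒ C2 = -4.
The right endpoint x = 1 is free, so the natural (transversality) condition is ∂L/∂y' |_{x=1} = 0, i.e. y'(1) = 0.
Compute y'(x) = −3 x + C1, so y'(1) = −3 + C1 = 0 ⇒ C1 = 3.
Therefore the extremal is
    y(x) = −(3/2) x^2 + 3 x − 4.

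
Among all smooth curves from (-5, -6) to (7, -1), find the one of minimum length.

Arc-length functional: J[y] = ∫ sqrt(1 + (y')^2) dx.
Lagrangian L = sqrt(1 + (y')^2) has no explicit y dependence, so ∂L/∂y = 0 and the Euler-Lagrange equation gives
    d/dx( y' / sqrt(1 + (y')^2) ) = 0  ⇒  y' / sqrt(1 + (y')^2) = const.
Hence y' is constant, so y(x) is affine.
Fitting the endpoints (-5, -6) and (7, -1):
    slope m = ((-1) − (-6)) / (7 − (-5)) = 5/12,
    intercept c = (-6) − m·(-5) = -47/12.
Extremal: y(x) = (5/12) x - 47/12.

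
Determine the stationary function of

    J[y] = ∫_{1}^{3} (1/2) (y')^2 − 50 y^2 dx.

The Lagrangian is L = (1/2) (y')^2 − 50 y^2.
Compute ∂L/∂y = -100y, ∂L/∂y' = y'.
The Euler-Lagrange equation d/dx(∂L/∂y') − ∂L/∂y = 0 reduces to
    y'' + 100 y = 0.
Its general solution is
    y(x) = A sin(10x) + B cos(10x),
with A, B fixed by the endpoint conditions.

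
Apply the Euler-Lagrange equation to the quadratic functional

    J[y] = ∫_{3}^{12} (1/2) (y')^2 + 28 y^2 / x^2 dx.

The Lagrangian is L = (1/2) (y')^2 + 28 y^2 / x^2.
Compute ∂L/∂y = 56y/x^2, ∂L/∂y' = y'.
The Euler-Lagrange equation d/dx(∂L/∂y') − ∂L/∂y = 0 reduces to
    y'' − 56/x^2 · y = 0  (x > 0).
Its general solution is
    y(x) = A x^8 + B x^(-7),
with A, B fixed by the endpoint conditions.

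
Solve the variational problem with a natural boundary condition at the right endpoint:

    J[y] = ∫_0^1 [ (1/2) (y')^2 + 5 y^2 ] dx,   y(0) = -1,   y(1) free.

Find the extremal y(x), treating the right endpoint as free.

The Lagrangian L = (1/2) (y')^2 + 5 y^2 gives
    ∂L/∂y = 10 y,   ∂L/∂y' = y'.
Euler-Lagrange: y'' − 10 y = 0.
With k = sqrt(10), the general solution is
    y(x) = A cosh(sqrt(10) x) + B sinh(sqrt(10) x).
Fixed left endpoint y(0) = -1 ⇒ A = -1.
The right endpoint x = 1 is free, so the natural (transversality) condition is ∂L/∂y' |_{x=1} = 0, i.e. y'(1) = 0.
Compute y'(x) = A k sinh(k x) + B k cosh(k x), so
    y'(1) = A k sinh(k·1) + B k cosh(k·1) = 0
    ⇒ B = −A tanh(k·1) = tanh(sqrt(10)·1).
Therefore the extremal is
    y(x) = −cosh(sqrt(10) x) + tanh(sqrt(10)·1) sinh(sqrt(10) x).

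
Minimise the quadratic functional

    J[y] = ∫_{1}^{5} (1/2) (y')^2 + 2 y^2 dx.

The Lagrangian is L = (1/2) (y')^2 + 2 y^2.
Compute ∂L/∂y = 4y, ∂L/∂y' = y'.
The Euler-Lagrange equation d/dx(∂L/∂y') − ∂L/∂y = 0 reduces to
    y'' − 4 y = 0.
Its general solution is
    y(x) = A e^(2x) + B e^(−2x),
with A, B fixed by the endpoint conditions.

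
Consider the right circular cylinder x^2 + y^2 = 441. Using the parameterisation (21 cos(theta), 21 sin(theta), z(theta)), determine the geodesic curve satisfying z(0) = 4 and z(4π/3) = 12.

Parameterise the cylinder of radius R = 21 as
    r(θ) = (21 cos θ, 21 sin θ, z(θ)).
The arc-length element is
    ds = sqrt(441 + (dz/dθ)^2) dθ,
so the Lagrangian is L = sqrt(441 + z'^2).
L depends on z' only, not on z or θ, so ∂L/∂z = 0 and
    ∂L/∂z' = z' / sqrt(441 + z'^2).
The Euler-Lagrange equation gives
    d/dθ( z' / sqrt(441 + z'^2) ) = 0,
so z' is constant. Integrating once:
    z(θ) = a θ + b,
a helix on the cylinder (a straight line when the cylinder is unrolled). The constants a, b are determined by the endpoint conditions.
With endpoint conditions z(0) = 4 and z(4π/3) = 12: from z(0) = b we get b = 4, and a·4π/3 + 4 = 12 gives a = 6/π, so
    z(θ) = (6/π) θ + 4.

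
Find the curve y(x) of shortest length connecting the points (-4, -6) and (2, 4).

Arc-length functional: J[y] = ∫ sqrt(1 + (y')^2) dx.
Lagrangian L = sqrt(1 + (y')^2) has no explicit y dependence, so ∂L/∂y = 0 and the Euler-Lagrange equation gives
    d/dx( y' / sqrt(1 + (y')^2) ) = 0  ⇒  y' / sqrt(1 + (y')^2) = const.
Hence y' is constant, so y(x) is affine.
Fitting the endpoints (-4, -6) and (2, 4):
    slope m = (4 − (-6)) / (2 − (-4)) = 5/3,
    intercept c = (-6) − m·(-4) = 2/3.
Extremal: y(x) = (5/3) x + 2/3.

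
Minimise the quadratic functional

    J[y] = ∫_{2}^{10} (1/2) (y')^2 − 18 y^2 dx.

The Lagrangian is L = (1/2) (y')^2 − 18 y^2.
Compute ∂L/∂y = -36y, ∂L/∂y' = y'.
The Euler-Lagrange equation d/dx(∂L/∂y') − ∂L/∂y = 0 reduces to
    y'' + 36 y = 0.
Its general solution is
    y(x) = A sin(6x) + B cos(6x),
with A, B fixed by the endpoint conditions.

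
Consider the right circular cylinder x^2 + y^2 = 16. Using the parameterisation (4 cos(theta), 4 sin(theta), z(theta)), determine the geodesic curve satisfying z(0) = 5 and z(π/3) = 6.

Parameterise the cylinder of radius R = 4 as
    r(θ) = (4 cos θ, 4 sin θ, z(θ)).
The arc-length element is
    ds = sqrt(16 + (dz/dθ)^2) dθ,
so the Lagrangian is L = sqrt(16 + z'^2).
L depends on z' only, not on z or θ, so ∂L/∂z = 0 and
    ∂L/∂z' = z' / sqrt(16 + z'^2).
The Euler-Lagrange equation gives
    d/dθ( z' / sqrt(16 + z'^2) ) = 0,
so z' is constant. Integrating once:
    z(θ) = a θ + b,
a helix on the cylinder (a straight line when the cylinder is unrolled). The constants a, b are determined by the endpoint conditions.
With endpoint conditions z(0) = 5 and z(π/3) = 6: from z(0) = b we get b = 5, and a·π/3 + 5 = 6 gives a = 3/π, so
    z(θ) = (3/π) θ + 5.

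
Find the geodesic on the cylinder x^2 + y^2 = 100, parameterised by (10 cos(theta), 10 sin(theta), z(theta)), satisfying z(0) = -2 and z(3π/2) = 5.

Parameterise the cylinder of radius R = 10 as
    r(θ) = (10 cos θ, 10 sin θ, z(θ)).
The arc-length element is
    ds = sqrt(100 + (dz/dθ)^2) dθ,
so the Lagrangian is L = sqrt(100 + z'^2).
L depends on z' only, not on z or θ, so ∂L/∂z = 0 and
    ∂L/∂z' = z' / sqrt(100 + z'^2).
The Euler-Lagrange equation gives
    d/dθ( z' / sqrt(100 + z'^2) ) = 0,
so z' is constant. Integrating once:
    z(θ) = a θ + b,
a helix on the cylinder (a straight line when the cylinder is unrolled). The constants a, b are determined by the endpoint conditions.
With endpoint conditions z(0) = -2 and z(3π/2) = 5: from z(0) = b we get b = -2, and a·3π/2 + -2 = 5 gives a = 14/(3π), so
    z(θ) = (14/(3π)) θ − 2.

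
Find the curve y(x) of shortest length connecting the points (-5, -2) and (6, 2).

Arc-length functional: J[y] = ∫ sqrt(1 + (y')^2) dx.
Lagrangian L = sqrt(1 + (y')^2) has no explicit y dependence, so ∂L/∂y = 0 and the Euler-Lagrange equation gives
    d/dx( y' / sqrt(1 + (y')^2) ) = 0  ⇒  y' / sqrt(1 + (y')^2) = const.
Hence y' is constant, so y(x) is affine.
Fitting the endpoints (-5, -2) and (6, 2):
    slope m = (2 − (-2)) / (6 − (-5)) = 4/11,
    intercept c = (-2) − m·(-5) = -2/11.
Extremal: y(x) = (4/11) x - 2/11.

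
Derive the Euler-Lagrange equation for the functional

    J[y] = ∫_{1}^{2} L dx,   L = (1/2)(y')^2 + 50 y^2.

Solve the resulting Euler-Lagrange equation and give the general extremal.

The Lagrangian is L = (1/2)(y')^2 + 50 y^2.
∂L/∂y = 100y.
∂L/∂y' = y'.
The Euler-Lagrange equation d/dx(∂L/∂y') − ∂L/∂y = 0 becomes:
    y'' - 100 y = 0
General solution: y(x) = A e^(10x) + B e^(-10x), where A and B are arbitrary constants fixed by the endpoint conditions.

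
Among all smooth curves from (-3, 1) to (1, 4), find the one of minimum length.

Arc-length functional: J[y] = ∫ sqrt(1 + (y')^2) dx.
Lagrangian L = sqrt(1 + (y')^2) has no explicit y dependence, so ∂L/∂y = 0 and the Euler-Lagrange equation gives
    d/dx( y' / sqrt(1 + (y')^2) ) = 0  ⇒  y' / sqrt(1 + (y')^2) = const.
Hence y' is constant, so y(x) is affine.
Fitting the endpoints (-3, 1) and (1, 4):
    slope m = (4 − 1) / (1 − (-3)) = 3/4,
    intercept c = 1 − m·(-3) = 13/4.
Extremal: y(x) = (3/4) x + 13/4.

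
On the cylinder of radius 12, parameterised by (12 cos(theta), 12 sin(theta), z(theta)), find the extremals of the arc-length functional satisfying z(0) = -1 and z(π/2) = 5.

Parameterise the cylinder of radius R = 12 as
    r(θ) = (12 cos θ, 12 sin θ, z(θ)).
The arc-length element is
    ds = sqrt(144 + (dz/dθ)^2) dθ,
so the Lagrangian is L = sqrt(144 + z'^2).
L depends on z' only, not on z or θ, so ∂L/∂z = 0 and
    ∂L/∂z' = z' / sqrt(144 + z'^2).
The Euler-Lagrange equation gives
    d/dθ( z' / sqrt(144 + z'^2) ) = 0,
so z' is constant. Integrating once:
    z(θ) = a θ + b,
a helix on the cylinder (a straight line when the cylinder is unrolled). The constants a, b are determined by the endpoint conditions.
With endpoint conditions z(0) = -1 and z(π/2) = 5: from z(0) = b we get b = -1, and a·π/2 + -1 = 5 gives a = 12/π, so
    z(θ) = (12/π) θ − 1.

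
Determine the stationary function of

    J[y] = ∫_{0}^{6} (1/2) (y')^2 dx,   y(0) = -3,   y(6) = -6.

The Lagrangian is L = (1/2) (y')^2.
Compute ∂L/∂y = 0, ∂L/∂y' = y'.
The Euler-Lagrange equation d/dx(∂L/∂y') − ∂L/∂y = 0 reduces to
    y'' = 0.
Its general solution is
    y(x) = A x + B,
with A, B fixed by the endpoint conditions.
Applying the endpoint conditions y(0) = -3 and y(6) = -6: solve A·0 + B = -3 and A·6 + B = -6. Subtracting gives A(6 − 0) = -6 − -3, so A = -1/2, and B = -3 − A·0 = -3. Therefore
    y(x) = (-1/2) x - 3.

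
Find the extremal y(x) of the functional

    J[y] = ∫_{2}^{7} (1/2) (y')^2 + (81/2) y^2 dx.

The Lagrangian is L = (1/2) (y')^2 + (81/2) y^2.
Compute ∂L/∂y = 81y, ∂L/∂y' = y'.
The Euler-Lagrange equation d/dx(∂L/∂y') − ∂L/∂y = 0 reduces to
    y'' − 81 y = 0.
Its general solution is
    y(x) = A e^(9x) + B e^(−9x),
with A, B fixed by the endpoint conditions.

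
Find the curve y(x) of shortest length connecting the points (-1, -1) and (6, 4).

Arc-length functional: J[y] = ∫ sqrt(1 + (y')^2) dx.
Lagrangian L = sqrt(1 + (y')^2) has no explicit y dependence, so ∂L/∂y = 0 and the Euler-Lagrange equation gives
    d/dx( y' / sqrt(1 + (y')^2) ) = 0  ⇒  y' / sqrt(1 + (y')^2) = const.
Hence y' is constant, so y(x) is affine.
Fitting the endpoints (-1, -1) and (6, 4):
    slope m = (4 − (-1)) / (6 − (-1)) = 5/7,
    intercept c = (-1) − m·(-1) = -2/7.
Extremal: y(x) = (5/7) x - 2/7.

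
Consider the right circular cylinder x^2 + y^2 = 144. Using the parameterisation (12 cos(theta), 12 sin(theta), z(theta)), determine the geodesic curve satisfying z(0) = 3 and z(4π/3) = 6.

Parameterise the cylinder of radius R = 12 as
    r(θ) = (12 cos θ, 12 sin θ, z(θ)).
The arc-length element is
    ds = sqrt(144 + (dz/dθ)^2) dθ,
so the Lagrangian is L = sqrt(144 + z'^2).
L depends on z' only, not on z or θ, so ∂L/∂z = 0 and
    ∂L/∂z' = z' / sqrt(144 + z'^2).
The Euler-Lagrange equation gives
    d/dθ( z' / sqrt(144 + z'^2) ) = 0,
so z' is constant. Integrating once:
    z(θ) = a θ + b,
a helix on the cylinder (a straight line when the cylinder is unrolled). The constants a, b are determined by the endpoint conditions.
With endpoint conditions z(0) = 3 and z(4π/3) = 6: from z(0) = b we get b = 3, and a·4π/3 + 3 = 6 gives a = 9/(4π), so
    z(θ) = (9/(4π)) θ + 3.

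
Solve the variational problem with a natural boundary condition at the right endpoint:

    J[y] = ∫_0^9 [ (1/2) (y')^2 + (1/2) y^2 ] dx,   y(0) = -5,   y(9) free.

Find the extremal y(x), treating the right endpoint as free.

The Lagrangian L = (1/2) (y')^2 + (1/2) y^2 gives
    ∂L/∂y = 1 y,   ∂L/∂y' = y'.
Euler-Lagrange: y'' − y = 0.
With k = 1, the general solution is
    y(x) = A cosh(x) + B sinh(x).
Fixed left endpoint y(0) = -5 ⇒ A = -5.
The right endpoint x = 9 is free, so the natural (transversality) condition is ∂L/∂y' |_{x=9} = 0, i.e. y'(9) = 0.
Compute y'(x) = A k sinh(k x) + B k cosh(k x), so
    y'(9) = A k sinh(k·9) + B k cosh(k·9) = 0
    ⇒ B = −A tanh(k·9) = 5 tanh(1·9).
Therefore the extremal is
    y(x) = −5 cosh(1 x) + 5 tanh(1·9) sinh(1 x).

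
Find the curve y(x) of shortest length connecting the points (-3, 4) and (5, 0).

Arc-length functional: J[y] = ∫ sqrt(1 + (y')^2) dx.
Lagrangian L = sqrt(1 + (y')^2) has no explicit y dependence, so ∂L/∂y = 0 and the Euler-Lagrange equation gives
    d/dx( y' / sqrt(1 + (y')^2) ) = 0  ⇒  y' / sqrt(1 + (y')^2) = const.
Hence y' is constant, so y(x) is affine.
Fitting the endpoints (-3, 4) and (5, 0):
    slope m = (0 − 4) / (5 − (-3)) = -1/2,
    intercept c = 4 − m·(-3) = 5/2.
Extremal: y(x) = (-1/2) x + 5/2.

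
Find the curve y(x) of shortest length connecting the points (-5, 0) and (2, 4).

Arc-length functional: J[y] = ∫ sqrt(1 + (y')^2) dx.
Lagrangian L = sqrt(1 + (y')^2) has no explicit y dependence, so ∂L/∂y = 0 and the Euler-Lagrange equation gives
    d/dx( y' / sqrt(1 + (y')^2) ) = 0  ⇒  y' / sqrt(1 + (y')^2) = const.
Hence y' is constant, so y(x) is affine.
Fitting the endpoints (-5, 0) and (2, 4):
    slope m = (4 − 0) / (2 − (-5)) = 4/7,
    intercept c = 0 − m·(-5) = 20/7.
Extremal: y(x) = (4/7) x + 20/7.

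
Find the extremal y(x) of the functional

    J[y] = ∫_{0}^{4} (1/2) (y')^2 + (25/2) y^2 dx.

The Lagrangian is L = (1/2) (y')^2 + (25/2) y^2.
Compute ∂L/∂y = 25y, ∂L/∂y' = y'.
The Euler-Lagrange equation d/dx(∂L/∂y') − ∂L/∂y = 0 reduces to
    y'' − 25 y = 0.
Its general solution is
    y(x) = A e^(5x) + B e^(−5x),
with A, B fixed by the endpoint conditions.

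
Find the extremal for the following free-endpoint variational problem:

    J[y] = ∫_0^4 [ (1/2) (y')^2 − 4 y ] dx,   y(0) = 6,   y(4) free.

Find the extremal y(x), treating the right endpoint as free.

The Lagrangian L = (1/2) (y')^2 − 4 y gives
    ∂L/∂y = −4,   ∂L/∂y' = y'.
Euler-Lagrange: d/dx(y') − (−4) = 0, i.e. y'' + 4 = 0, so
    y(x) = −(4/2) x^2 + C1 x + C2.
Fixed left endpoint y(0) = 6 ⇒ C2 = 6.
The right endpoint x = 4 is free, so the natural (transversality) condition is ∂L/∂y' |_{x=4} = 0, i.e. y'(4) = 0.
Compute y'(x) = −4 x + C1, so y'(4) = −16 + C1 = 0 ⇒ C1 = 16.
Therefore the extremal is
    y(x) = −2 x^2 + 16 x + 6.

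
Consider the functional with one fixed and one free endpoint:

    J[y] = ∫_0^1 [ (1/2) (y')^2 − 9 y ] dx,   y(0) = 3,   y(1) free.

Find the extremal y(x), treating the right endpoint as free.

The Lagrangian L = (1/2) (y')^2 − 9 y gives
    ∂L/∂y = −9,   ∂L/∂y' = y'.
Euler-Lagrange: d/dx(y') − (−9) = 0, i.e. y'' + 9 = 0, so
    y(x) = −(9/2) x^2 + C1 x + C2.
Fixed left endpoint y(0) = 3 ⇒ C2 = 3.
The right endpoint x = 1 is free, so the natural (transversality) condition is ∂L/∂y' |_{x=1} = 0, i.e. y'(1) = 0.
Compute y'(x) = −9 x + C1, so y'(1) = −9 + C1 = 0 ⇒ C1 = 9.
Therefore the extremal is
    y(x) = −(9/2) x^2 + 9 x + 3.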